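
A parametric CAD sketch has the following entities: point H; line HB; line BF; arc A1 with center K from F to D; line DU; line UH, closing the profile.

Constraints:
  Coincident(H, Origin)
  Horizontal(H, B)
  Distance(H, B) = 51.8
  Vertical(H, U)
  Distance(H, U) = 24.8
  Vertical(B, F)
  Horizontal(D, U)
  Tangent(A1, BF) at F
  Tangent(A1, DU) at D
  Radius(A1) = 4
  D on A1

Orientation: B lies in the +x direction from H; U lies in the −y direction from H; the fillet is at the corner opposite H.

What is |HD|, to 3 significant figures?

53.9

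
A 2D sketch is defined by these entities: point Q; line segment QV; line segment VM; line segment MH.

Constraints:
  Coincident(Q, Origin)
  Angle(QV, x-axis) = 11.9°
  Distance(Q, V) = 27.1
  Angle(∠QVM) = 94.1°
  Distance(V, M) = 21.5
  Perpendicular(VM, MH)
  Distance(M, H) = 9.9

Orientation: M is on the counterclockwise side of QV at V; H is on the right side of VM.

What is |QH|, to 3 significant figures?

43.7

Q is at the origin; QV runs at 11.9° with length 27.1, so V = 27.1·(cos 11.9°, sin 11.9°) = (26.5, 5.59). ∠QVM = 94.1°, so VM runs at 11.9° + (180° − 94.1°) = 97.8° from the x-axis; with |VM| = 21.5, M = V + 21.5·(cos 97.8°, sin 97.8°) = (23.6, 26.9). VM is perpendicular to MH; with |MH| = 9.9 on the right of VM, H = M + 9.9·(0.991, 0.136) = (33.4, 28.2). Then |QH| = |H − Q| = 43.7.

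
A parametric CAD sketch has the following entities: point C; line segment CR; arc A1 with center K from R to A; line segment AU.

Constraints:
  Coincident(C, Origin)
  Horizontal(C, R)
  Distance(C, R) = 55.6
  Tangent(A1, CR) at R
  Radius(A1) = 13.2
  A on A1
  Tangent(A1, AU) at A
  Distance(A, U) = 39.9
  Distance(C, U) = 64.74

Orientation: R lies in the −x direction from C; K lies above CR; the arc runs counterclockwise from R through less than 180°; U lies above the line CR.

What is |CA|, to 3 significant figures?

44.1

Checks: ∠(KR, RC) = 90.00° ✓; |KR| = 13.20 ✓; |KA| = 13.20 ✓; ∠(KA, AU) = 90.00° ✓; |AU| = 39.90 ✓; |CU| = 64.74 ✓.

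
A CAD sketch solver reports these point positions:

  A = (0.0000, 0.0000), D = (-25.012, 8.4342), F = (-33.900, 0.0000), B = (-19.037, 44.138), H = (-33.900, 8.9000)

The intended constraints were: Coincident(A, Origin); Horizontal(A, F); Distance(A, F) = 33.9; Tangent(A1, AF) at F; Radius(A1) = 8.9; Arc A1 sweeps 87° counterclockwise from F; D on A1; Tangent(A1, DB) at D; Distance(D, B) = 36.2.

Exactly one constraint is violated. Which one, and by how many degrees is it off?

Tangent(A1, DB) at D — off by 6.50°.

A = (0.00, 0.00) ✓; A.y = 0.00, F.y = 0.00 ✓; |AF| = 33.90 ✓; ∠(HF, FA) = 90.00° ✓; |HF| = 8.900 ✓; bearing(H→D) − bearing(H→F) = 87.00° ✓; |HD| = 8.900 ✓; ∠(HD, DB) = 96.50° ✗; |DB| = 36.20 ✓.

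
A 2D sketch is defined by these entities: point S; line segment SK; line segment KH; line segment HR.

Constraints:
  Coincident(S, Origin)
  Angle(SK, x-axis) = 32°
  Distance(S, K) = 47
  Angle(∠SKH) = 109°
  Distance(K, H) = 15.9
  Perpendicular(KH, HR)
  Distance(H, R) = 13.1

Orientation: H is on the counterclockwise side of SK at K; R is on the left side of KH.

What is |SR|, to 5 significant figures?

44.223

S is at the origin; SK runs at 32.0° with length 47.0, so K = 47.0·(cos 32.0°, sin 32.0°) = (39.858, 24.906). ∠SKH = 109.0°, so KH runs at 32.0° + (180° − 109.0°) = 103.00° from the x-axis; with |KH| = 15.9, H = K + 15.9·(cos 103.00°, sin 103.00°) = (36.282, 40.399). KH is perpendicular to HR; with |HR| = 13.1 on the left of KH, R = H + 13.1·(-0.97437, -0.22495) = (23.517, 37.452). Then |SR| = |R − S| = 44.223.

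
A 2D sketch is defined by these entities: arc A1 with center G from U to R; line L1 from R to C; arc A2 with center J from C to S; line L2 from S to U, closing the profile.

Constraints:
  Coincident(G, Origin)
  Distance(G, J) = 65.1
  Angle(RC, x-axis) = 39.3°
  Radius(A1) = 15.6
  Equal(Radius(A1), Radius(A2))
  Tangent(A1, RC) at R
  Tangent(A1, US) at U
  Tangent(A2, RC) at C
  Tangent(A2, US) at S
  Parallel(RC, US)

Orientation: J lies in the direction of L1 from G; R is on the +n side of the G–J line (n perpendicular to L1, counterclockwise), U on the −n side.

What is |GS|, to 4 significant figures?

66.94

Tangency of A1 to both parallel lines with radius 15.6 puts R and U at G ± 15.6·n: R = (-9.881, 12.07), U = (9.881, -12.07). Equal radii place C and S the same way about J: C = J + 15.6·n = (40.50, 53.31), S = J − 15.6·n = (60.26, 29.16). Then |GS| = |S − G| = 66.94.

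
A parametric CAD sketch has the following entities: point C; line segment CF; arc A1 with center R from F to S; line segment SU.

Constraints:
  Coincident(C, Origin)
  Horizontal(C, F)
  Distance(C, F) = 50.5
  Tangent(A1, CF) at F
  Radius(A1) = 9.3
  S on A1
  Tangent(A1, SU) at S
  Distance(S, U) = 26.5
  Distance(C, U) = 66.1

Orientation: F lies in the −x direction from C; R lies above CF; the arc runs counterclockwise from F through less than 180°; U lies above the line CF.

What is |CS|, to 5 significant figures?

44.442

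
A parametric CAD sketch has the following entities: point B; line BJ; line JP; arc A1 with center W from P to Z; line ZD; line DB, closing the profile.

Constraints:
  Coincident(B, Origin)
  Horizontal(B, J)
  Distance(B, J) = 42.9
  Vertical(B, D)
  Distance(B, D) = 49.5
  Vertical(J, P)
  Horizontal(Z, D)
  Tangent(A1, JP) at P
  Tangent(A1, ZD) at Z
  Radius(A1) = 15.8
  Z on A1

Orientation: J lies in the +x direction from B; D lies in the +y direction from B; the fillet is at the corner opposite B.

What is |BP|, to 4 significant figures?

54.55

B is at the origin; BJ is horizontal with |BJ| = 42.9 and J on the +x side, so J = (42.90, 0.000). BD is vertical with |BD| = 49.5 and D on the +y side, so D = (0.000, 49.50). The virtual corner opposite B is at (42.90, 49.50). Tangency of A1 to JP means the radius WP is perpendicular to JP and the tangent condition forces WZ to be normal to ZD, with radius 15.8, so the center W sits 15.8 in from both sides at W = (27.10, 33.70). That places the tangent points at P = (42.90, 33.70) on JP and Z = (27.10, 49.50) on ZD. Then |BP| = |P − B| = 54.55.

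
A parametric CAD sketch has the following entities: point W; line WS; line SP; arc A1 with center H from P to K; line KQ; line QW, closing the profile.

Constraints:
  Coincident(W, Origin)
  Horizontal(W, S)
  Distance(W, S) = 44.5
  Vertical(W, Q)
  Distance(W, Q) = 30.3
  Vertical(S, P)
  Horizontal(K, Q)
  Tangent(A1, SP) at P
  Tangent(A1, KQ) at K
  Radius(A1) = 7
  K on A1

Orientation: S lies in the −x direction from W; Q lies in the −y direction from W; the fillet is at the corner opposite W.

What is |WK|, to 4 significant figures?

48.21

The virtual corner opposite W is at (-44.50, -30.30). Tangency of A1 to SP means the radius HP is perpendicular to SP and since A1 is tangent to KQ there, HK ⟂ KQ, with radius 7.0, so the center H sits 7.0 in from both sides at H = (-37.50, -23.30). That places the tangent points at P = (-44.50, -23.30) on SP and K = (-37.50, -30.30) on KQ. Then |WK| = |K − W| = 48.21.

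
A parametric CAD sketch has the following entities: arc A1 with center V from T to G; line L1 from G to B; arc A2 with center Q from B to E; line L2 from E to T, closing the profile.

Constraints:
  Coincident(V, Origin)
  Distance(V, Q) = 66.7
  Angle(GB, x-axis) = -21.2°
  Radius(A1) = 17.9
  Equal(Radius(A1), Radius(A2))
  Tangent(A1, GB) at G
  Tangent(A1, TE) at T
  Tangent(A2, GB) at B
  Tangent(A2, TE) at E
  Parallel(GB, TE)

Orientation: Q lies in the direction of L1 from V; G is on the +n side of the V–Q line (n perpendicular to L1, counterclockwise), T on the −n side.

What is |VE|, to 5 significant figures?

69.060

The slot axis is L1's direction at -21.2°, so u = (cos -21.2°, sin -21.2°) = (0.93232, -0.36162) and n = (−sin -21.2°, cos -21.2°) = (0.36162, 0.93232). V is at the origin and Q lies 66.7 along u from V, so Q = 66.7·u = (62.186, -24.120). Tangency of A1 to both parallel lines with radius 17.9 puts G and T at V ± 17.9·n: G = (6.4731, 16.689), T = (-6.4731, -16.689). Equal radii place B and E the same way about Q: B = Q + 17.9·n = (68.659, -7.4318), E = Q − 17.9·n = (55.713, -40.809). Then |VE| = |E − V| = 69.060.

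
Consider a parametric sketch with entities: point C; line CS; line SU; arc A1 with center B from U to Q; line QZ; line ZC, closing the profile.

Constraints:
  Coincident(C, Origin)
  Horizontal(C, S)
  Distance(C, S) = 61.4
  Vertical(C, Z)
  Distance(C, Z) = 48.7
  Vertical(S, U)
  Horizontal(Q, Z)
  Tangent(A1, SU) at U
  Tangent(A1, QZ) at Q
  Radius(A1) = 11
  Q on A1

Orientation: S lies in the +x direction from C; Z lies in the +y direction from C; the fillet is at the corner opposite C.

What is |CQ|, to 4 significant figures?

70.08

C is at the origin; CS is horizontal with |CS| = 61.4 and S on the +x side, so S = (61.40, 0.000). C and Z share the same x with |CZ| = 48.7 and Z on the +y side, so Z = (0.000, 48.70). The virtual corner opposite C is at (61.40, 48.70). A1 meets SU tangentially, so BU is at right angles to SU and tangency of A1 to QZ means the radius BQ is perpendicular to QZ, with radius 11.0, so the center B sits 11.0 in from both sides at B = (50.40, 37.70). That places the tangent points at U = (61.40, 37.70) on SU and Q = (50.40, 48.70) on QZ. Then |CQ| = |Q − C| = 70.08.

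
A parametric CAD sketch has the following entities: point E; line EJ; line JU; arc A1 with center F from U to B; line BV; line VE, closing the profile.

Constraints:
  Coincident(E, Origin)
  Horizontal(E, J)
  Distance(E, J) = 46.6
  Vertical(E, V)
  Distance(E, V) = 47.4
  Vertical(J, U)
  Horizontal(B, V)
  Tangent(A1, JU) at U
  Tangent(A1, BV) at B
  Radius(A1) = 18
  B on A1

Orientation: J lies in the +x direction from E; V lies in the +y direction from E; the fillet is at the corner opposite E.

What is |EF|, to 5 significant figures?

41.016

E and V share the same x with |EV| = 47.4 and V on the +y side, so V = (0.0000, 47.400). The virtual corner opposite E is at (46.600, 47.400). Since A1 is tangent to JU there, FU ⟂ JU and A1 meets BV tangentially, so FB is at right angles to BV, with radius 18.0, so the center F sits 18.0 in from both sides at F = (28.600, 29.400). Then |EF| = |F − E| = 41.016.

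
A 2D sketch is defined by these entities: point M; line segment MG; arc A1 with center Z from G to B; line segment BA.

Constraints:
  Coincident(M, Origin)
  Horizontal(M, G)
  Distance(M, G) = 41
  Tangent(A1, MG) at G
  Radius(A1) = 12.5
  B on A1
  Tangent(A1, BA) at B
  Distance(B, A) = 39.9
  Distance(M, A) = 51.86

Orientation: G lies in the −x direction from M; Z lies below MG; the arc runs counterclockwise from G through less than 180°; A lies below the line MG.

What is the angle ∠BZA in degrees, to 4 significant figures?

72.61°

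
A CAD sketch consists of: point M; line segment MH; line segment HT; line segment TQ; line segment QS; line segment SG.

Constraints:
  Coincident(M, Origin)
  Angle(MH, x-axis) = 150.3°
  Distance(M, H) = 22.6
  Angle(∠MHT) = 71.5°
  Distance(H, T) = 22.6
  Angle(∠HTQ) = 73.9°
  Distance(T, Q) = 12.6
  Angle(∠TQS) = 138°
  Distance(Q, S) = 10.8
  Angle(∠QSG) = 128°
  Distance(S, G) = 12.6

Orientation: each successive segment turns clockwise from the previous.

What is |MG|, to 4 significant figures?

12.06

M is at the origin; MH runs at 150.3° with length 22.6, so H = (-19.63, 11.20). ∠MHT = 71.5° gives HT at 41.80° from the x-axis; with |HT| = 22.6, T = (-2.783, 26.26). ∠HTQ = 73.9° gives TQ at -64.30° from the x-axis; with |TQ| = 12.6, Q = (2.681, 14.91). ∠TQS = 138.0° gives QS at -106.3° from the x-axis; with |QS| = 10.8, S = (-0.3504, 4.542). ∠QSG = 128.0° gives SG at -158.3° from the x-axis; with |SG| = 12.6, G = (-12.06, -0.1173). Then |MG| = |G − M| = 12.06.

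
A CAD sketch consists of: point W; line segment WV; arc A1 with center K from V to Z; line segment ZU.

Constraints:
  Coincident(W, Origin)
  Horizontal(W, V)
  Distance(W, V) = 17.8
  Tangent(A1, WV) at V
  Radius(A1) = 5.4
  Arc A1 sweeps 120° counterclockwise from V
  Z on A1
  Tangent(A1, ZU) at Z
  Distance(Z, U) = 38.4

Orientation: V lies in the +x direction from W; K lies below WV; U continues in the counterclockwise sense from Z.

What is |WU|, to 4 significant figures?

52.49

W is at the origin; WV is horizontal with |WV| = 17.8 and V on the +x side, so V = (17.80, 0.000). A1 meets WV tangentially, so KV is at right angles to WV, so K = V + (0, -5.4) = (17.80, -5.400). On A1, V sits at bearing 90° from K; a 120° counterclockwise sweep puts Z at bearing 210°, so Z = K + 5.4·(cos 210°, sin 210°) = (13.12, -8.100). Since A1 is tangent to ZU there, KZ ⟂ ZU, so ZU runs along (−sin 210°, cos 210°); with |ZU| = 38.4, U = (32.32, -41.36). Then |WU| = |U − W| = 52.49.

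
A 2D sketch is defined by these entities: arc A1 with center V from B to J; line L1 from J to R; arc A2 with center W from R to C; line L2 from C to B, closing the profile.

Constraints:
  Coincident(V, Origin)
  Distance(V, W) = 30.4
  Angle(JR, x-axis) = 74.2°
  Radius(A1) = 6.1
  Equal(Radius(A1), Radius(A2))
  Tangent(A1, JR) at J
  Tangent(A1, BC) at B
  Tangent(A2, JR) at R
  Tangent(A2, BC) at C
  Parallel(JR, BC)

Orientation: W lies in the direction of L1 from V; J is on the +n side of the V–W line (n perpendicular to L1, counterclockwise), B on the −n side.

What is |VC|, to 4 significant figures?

31.01

The slot axis is L1's direction at 74.2°, so u = (cos 74.2°, sin 74.2°) = (0.2723, 0.9622) and n = (−sin 74.2°, cos 74.2°) = (-0.9622, 0.2723). V is at the origin and W lies 30.4 along u from V, so W = 30.4·u = (8.277, 29.25). Tangency of A1 to both parallel lines with radius 6.1 puts J and B at V ± 6.1·n: J = (-5.870, 1.661), B = (5.870, -1.661). Equal radii place R and C the same way about W: R = W + 6.1·n = (2.408, 30.91), C = W − 6.1·n = (14.15, 27.59). Then |VC| = |C − V| = 31.01.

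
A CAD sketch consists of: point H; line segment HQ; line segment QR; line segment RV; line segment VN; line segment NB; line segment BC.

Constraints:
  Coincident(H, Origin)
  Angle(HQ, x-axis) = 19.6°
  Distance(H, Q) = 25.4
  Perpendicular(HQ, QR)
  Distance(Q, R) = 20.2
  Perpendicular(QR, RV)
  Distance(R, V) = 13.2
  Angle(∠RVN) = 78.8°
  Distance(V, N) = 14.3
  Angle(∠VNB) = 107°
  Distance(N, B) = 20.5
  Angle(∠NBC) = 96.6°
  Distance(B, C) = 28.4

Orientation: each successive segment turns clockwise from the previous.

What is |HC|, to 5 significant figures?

52.283

H is at the origin; HQ runs at 19.6° with length 25.4, so Q = (23.928, 8.5205). HQ is perpendicular to QR, so QR runs at -70.400°; with |QR| = 20.2, R = (30.704, -10.509). QR is perpendicular to RV, so RV runs at -160.40°; with |RV| = 13.2, V = (18.269, -14.937). ∠RVN = 78.8° gives VN at 98.400° from the x-axis; with |VN| = 14.3, N = (16.180, -0.79046). ∠VNB = 107.0° gives NB at 25.400° from the x-axis; with |NB| = 20.5, B = (34.699, 8.0027). ∠NBC = 96.6° gives BC at -58.000° from the x-axis; with |BC| = 28.4, C = (49.748, -16.082). Then |HC| = |C − H| = 52.283.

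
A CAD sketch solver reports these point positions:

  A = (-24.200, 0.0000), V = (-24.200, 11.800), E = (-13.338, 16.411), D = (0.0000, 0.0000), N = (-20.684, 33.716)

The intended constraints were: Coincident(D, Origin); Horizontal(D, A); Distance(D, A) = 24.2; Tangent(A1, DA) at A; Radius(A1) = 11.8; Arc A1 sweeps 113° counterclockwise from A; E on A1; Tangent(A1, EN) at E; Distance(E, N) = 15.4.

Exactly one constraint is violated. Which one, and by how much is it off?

Distance(E, N) = 15.4 — off by 3.40.

D = (0.00, 0.00) ✓; D.y = 0.00, A.y = 0.00 ✓; |DA| = 24.20 ✓; ∠(VA, AD) = 90.00° ✓; |VA| = 11.80 ✓; bearing(V→E) − bearing(V→A) = 113.0° ✓; |VE| = 11.80 ✓; ∠(VE, EN) = 90.00° ✓; |EN| = 18.80 ✗.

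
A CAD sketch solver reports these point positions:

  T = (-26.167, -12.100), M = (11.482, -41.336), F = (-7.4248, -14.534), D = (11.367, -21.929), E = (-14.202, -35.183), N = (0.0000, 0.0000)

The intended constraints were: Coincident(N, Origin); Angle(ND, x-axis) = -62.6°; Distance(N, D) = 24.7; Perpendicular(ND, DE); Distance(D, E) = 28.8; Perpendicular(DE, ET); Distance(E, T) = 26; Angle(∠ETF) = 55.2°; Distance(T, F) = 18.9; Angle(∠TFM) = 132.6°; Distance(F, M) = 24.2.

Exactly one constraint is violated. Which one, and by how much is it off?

Distance(F, M) = 24.2 — off by 8.60.

N = (0.00, 0.00) ✓; ND at -62.60° ✓; |ND| = 24.70 ✓; ∠(ND, DE) = 90.00° ✓; |DE| = 28.80 ✓; ∠(DE, ET) = 90.00° ✓; |ET| = 26.00 ✓; ∠ETF = 55.20° ✓; |TF| = 18.90 ✓; ∠TFM = 132.6° ✓; |FM| = 32.80 ✗.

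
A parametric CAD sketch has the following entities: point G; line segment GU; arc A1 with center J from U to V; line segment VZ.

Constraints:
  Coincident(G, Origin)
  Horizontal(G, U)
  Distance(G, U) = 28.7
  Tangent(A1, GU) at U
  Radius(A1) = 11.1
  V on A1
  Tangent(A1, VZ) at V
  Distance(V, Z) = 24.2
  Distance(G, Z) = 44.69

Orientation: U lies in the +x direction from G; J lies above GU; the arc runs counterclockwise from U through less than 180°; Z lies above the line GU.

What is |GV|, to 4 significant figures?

41.67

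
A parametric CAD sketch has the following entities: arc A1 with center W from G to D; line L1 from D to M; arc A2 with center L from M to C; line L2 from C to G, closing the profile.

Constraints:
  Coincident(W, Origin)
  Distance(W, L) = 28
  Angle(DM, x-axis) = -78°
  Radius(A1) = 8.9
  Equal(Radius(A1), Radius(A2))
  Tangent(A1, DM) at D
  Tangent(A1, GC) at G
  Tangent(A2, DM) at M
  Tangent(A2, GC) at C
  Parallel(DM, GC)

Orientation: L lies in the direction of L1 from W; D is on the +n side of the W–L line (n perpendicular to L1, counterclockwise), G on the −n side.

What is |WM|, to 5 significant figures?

29.380

The slot axis is L1's direction at -78.0°, so u = (cos -78.0°, sin -78.0°) = (0.20791, -0.97815) and n = (−sin -78.0°, cos -78.0°) = (0.97815, 0.20791). W is at the origin and L lies 28.0 along u from W, so L = 28.0·u = (5.8215, -27.388). Tangency of A1 to both parallel lines with radius 8.9 puts D and G at W ± 8.9·n: D = (8.7055, 1.8504), G = (-8.7055, -1.8504). Equal radii place M and C the same way about L: M = L + 8.9·n = (14.527, -25.538), C = L − 8.9·n = (-2.8840, -29.239). Then |WM| = |M − W| = 29.380.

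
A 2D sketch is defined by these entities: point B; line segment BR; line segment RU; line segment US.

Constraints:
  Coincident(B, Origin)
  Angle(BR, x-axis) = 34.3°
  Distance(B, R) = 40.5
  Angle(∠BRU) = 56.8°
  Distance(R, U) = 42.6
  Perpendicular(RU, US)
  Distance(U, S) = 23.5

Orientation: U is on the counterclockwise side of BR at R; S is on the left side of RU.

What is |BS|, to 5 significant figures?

22.914

B is at the origin; BR runs at 34.3° with length 40.5, so R = 40.5·(cos 34.3°, sin 34.3°) = (33.457, 22.823). ∠BRU = 56.8°, so RU runs at 34.3° + (180° − 56.8°) = 157.50° from the x-axis; with |RU| = 42.6, U = R + 42.6·(cos 157.50°, sin 157.50°) = (-5.9003, 39.125). RU is perpendicular to US; with |US| = 23.5 on the left of RU, S = U + 23.5·(-0.38268, -0.92388) = (-14.893, 17.414). Then |BS| = |S − B| = 22.914.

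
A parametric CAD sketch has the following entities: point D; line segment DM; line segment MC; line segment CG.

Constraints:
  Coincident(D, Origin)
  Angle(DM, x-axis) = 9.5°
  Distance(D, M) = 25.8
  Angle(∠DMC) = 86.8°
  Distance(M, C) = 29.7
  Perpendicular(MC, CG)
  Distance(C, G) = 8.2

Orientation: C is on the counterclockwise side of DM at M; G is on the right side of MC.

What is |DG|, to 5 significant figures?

44.180

D is at the origin; DM runs at 9.5° with length 25.8, so M = 25.8·(cos 9.5°, sin 9.5°) = (25.446, 4.2582). ∠DMC = 86.8°, so MC runs at 9.5° + (180° − 86.8°) = 102.70° from the x-axis; with |MC| = 29.7, C = M + 29.7·(cos 102.70°, sin 102.70°) = (18.917, 33.232). The perpendicularity gives CG at right angles to MC; with |CG| = 8.2 on the right of MC, G = C + 8.2·(0.97553, 0.21985) = (26.916, 35.034). Then |DG| = |G − D| = 44.180.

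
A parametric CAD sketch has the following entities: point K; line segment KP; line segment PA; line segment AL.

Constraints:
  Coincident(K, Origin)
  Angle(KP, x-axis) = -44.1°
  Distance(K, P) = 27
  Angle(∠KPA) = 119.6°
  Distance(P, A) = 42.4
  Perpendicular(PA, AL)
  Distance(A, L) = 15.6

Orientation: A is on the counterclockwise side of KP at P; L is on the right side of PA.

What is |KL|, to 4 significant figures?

68.07

K is at the origin; KP runs at -44.1° with length 27.0, so P = 27.0·(cos -44.1°, sin -44.1°) = (19.39, -18.79). ∠KPA = 119.6°, so PA runs at -44.1° + (180° − 119.6°) = 16.30° from the x-axis; with |PA| = 42.4, A = P + 42.4·(cos 16.30°, sin 16.30°) = (60.09, -6.889). PA ⟂ AL; with |AL| = 15.6 on the right of PA, L = A + 15.6·(0.2807, -0.9598) = (64.46, -21.86). Then |KL| = |L − K| = 68.07.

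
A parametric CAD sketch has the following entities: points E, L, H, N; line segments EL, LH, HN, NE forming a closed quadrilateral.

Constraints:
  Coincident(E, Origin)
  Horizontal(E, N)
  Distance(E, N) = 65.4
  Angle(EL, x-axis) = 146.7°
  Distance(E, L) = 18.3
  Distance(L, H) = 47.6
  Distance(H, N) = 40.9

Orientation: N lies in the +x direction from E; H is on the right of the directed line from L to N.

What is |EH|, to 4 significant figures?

29.40

E is at the origin; EN is horizontal with |EN| = 65.4 and N in +x, so N = (65.4, 0). EL runs at 146.7° with |EL| = 18.3, so L = (-15.30, 10.05). H is determined by |LH| = 47.6 and |HN| = 40.9 together: it lies at the intersection of circle(L, 47.6) and circle(N, 40.9). With |LN| = 81.32, the foot of the radical line on LN is 44.31 from L and the perpendicular offset is √(47.6² − 44.31²) = 17.40. Taking the right-of-LN solution: H = (26.52, -12.70).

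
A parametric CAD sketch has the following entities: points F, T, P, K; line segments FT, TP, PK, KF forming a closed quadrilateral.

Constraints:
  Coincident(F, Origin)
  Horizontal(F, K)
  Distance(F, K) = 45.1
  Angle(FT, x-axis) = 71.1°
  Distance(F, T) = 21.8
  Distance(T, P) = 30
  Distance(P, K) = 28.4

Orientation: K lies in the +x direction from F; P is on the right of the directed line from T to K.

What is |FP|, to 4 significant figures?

19.19

F is at the origin; F and K share the same y with |FK| = 45.1 and K in +x, so K = (45.1, 0). FT runs at 71.1° with |FT| = 21.8, so T = (7.061, 20.62). P is determined by |TP| = 30.0 and |PK| = 28.4 together: it lies at the intersection of circle(T, 30.0) and circle(K, 28.4). With |TK| = 43.27, the foot of the radical line on TK is 22.71 from T and the perpendicular offset is √(30.0² − 22.71²) = 19.60. Taking the right-of-TK solution: P = (17.69, -7.430).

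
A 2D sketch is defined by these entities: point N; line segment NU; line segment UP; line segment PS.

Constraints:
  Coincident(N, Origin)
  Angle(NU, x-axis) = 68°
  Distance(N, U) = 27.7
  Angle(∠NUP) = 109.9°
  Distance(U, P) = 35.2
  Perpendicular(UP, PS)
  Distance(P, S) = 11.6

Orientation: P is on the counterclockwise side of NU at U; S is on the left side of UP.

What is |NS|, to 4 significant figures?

46.91

N is at the origin; NU runs at 68.0° with length 27.7, so U = 27.7·(cos 68.0°, sin 68.0°) = (10.38, 25.68). ∠NUP = 109.9°, so UP runs at 68.0° + (180° − 109.9°) = 138.1° from the x-axis; with |UP| = 35.2, P = U + 35.2·(cos 138.1°, sin 138.1°) = (-15.82, 49.19). The perpendicularity gives PS at right angles to UP; with |PS| = 11.6 on the left of UP, S = P + 11.6·(-0.6678, -0.7443) = (-23.57, 40.56). Then |NS| = |S − N| = 46.91.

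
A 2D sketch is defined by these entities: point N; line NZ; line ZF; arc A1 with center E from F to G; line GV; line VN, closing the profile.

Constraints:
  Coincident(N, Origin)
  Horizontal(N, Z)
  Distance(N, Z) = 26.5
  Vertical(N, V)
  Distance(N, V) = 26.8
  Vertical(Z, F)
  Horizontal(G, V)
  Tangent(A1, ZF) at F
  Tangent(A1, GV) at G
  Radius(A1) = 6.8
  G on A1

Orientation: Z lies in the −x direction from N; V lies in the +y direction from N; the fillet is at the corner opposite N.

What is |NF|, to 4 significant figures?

33.20

N is at the origin; N and Z share the same y with |NZ| = 26.5 and Z on the −x side, so Z = (-26.50, 0.000). N and V share the same x with |NV| = 26.8 and V on the +y side, so V = (0.000, 26.80). The virtual corner opposite N is at (-26.50, 26.80). A1 meets ZF tangentially, so EF is at right angles to ZF and A1 meets GV tangentially, so EG is at right angles to GV, with radius 6.8, so the center E sits 6.8 in from both sides at E = (-19.70, 20.00). That places the tangent points at F = (-26.50, 20.00) on ZF and G = (-19.70, 26.80) on GV. Then |NF| = |F − N| = 33.20.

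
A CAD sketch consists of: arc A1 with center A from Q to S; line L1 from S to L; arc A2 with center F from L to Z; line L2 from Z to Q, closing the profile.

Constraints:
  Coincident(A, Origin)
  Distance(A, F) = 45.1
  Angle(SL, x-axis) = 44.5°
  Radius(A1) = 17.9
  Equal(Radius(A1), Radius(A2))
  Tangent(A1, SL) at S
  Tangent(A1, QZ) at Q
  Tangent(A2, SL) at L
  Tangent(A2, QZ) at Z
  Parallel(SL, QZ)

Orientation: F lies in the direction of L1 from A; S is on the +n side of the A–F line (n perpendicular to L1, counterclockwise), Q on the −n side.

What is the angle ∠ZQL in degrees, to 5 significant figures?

38.442°

Tangency of A1 to both parallel lines with radius 17.9 puts S and Q at A ± 17.9·n: S = (-12.546, 12.767), Q = (12.546, -12.767). Equal radii place L and Z the same way about F: L = F + 17.9·n = (19.621, 44.378), Z = F − 17.9·n = (44.714, 18.844). Then cos ∠ZQL = QZ·QL / (|QZ||QL|), giving 38.442°.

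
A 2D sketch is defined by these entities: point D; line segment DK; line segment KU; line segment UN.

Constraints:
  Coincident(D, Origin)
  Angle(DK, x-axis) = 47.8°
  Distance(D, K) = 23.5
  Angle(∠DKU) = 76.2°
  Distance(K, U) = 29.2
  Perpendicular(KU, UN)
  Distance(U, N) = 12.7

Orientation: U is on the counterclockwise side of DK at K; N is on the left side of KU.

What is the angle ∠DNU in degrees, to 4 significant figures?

113.2°

∠DKU = 76.2°, so KU runs at 47.8° + (180° − 76.2°) = 151.6° from the x-axis; with |KU| = 29.2, U = K + 29.2·(cos 151.6°, sin 151.6°) = (-9.900, 31.30). The perpendicularity gives UN at right angles to KU; with |UN| = 12.7 on the left of KU, N = U + 12.7·(-0.4756, -0.8796) = (-15.94, 20.13). Then cos ∠DNU = ND·NU / (|ND||NU|), giving 113.2°.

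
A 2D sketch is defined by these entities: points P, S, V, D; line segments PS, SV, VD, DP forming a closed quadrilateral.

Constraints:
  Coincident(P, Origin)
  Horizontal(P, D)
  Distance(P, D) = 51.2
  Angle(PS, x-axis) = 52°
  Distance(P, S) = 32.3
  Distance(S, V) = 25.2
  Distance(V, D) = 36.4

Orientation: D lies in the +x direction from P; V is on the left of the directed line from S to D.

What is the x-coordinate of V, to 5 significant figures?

43.011

P is at the origin; PD is horizontal with |PD| = 51.2 and D in +x, so D = (51.2, 0). PS runs at 52.0° with |PS| = 32.3, so S = (19.886, 25.453). V is determined by |SV| = 25.2 and |VD| = 36.4 together: it lies at the intersection of circle(S, 25.2) and circle(D, 36.4). With |SD| = 40.354, the foot of the radical line on SD is 11.628 from S and the perpendicular offset is √(25.2² − 11.628²) = 22.357. Taking the left-of-SD solution: V = (43.011, 35.467).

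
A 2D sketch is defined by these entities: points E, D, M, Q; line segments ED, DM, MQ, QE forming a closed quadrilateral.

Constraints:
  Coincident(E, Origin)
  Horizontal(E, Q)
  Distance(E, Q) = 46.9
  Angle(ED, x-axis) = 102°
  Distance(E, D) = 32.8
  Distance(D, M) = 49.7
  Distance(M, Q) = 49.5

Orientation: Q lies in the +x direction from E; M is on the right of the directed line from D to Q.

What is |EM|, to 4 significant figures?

17.09

E is at the origin; EQ is horizontal with |EQ| = 46.9 and Q in +x, so Q = (46.9, 0). ED runs at 102.0° with |ED| = 32.8, so D = (-6.820, 32.08). M is determined by |DM| = 49.7 and |MQ| = 49.5 together: it lies at the intersection of circle(D, 49.7) and circle(Q, 49.5). With |DQ| = 62.57, the foot of the radical line on DQ is 31.44 from D and the perpendicular offset is √(49.7² − 31.44²) = 38.49. Taking the right-of-DQ solution: M = (0.4414, -17.08).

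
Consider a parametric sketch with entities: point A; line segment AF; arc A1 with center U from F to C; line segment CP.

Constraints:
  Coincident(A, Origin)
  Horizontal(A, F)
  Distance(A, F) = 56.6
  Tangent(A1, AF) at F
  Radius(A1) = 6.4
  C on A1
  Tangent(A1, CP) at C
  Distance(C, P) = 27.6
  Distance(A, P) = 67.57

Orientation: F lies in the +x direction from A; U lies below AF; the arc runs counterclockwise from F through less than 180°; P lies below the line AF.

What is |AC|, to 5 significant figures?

51.097

A is at the origin; AF is horizontal with |AF| = 56.6 and F on the +x side, so F = (56.600, 0.0000). The tangent condition forces UF to be normal to AF, so U = F + (0, -6.4) = (56.600, -6.4000). Since UC ⟂ CP (tangency), |UP| = √(6.4² + 27.6²) = 28.332 regardless of where C sits on A1. So P lies on both circle(A, 67.57) and circle(U, 28.332); the below-AF intersection is P = (57.980, -34.699). C is the foot of the tangent from P: C = (50.443, -8.1477).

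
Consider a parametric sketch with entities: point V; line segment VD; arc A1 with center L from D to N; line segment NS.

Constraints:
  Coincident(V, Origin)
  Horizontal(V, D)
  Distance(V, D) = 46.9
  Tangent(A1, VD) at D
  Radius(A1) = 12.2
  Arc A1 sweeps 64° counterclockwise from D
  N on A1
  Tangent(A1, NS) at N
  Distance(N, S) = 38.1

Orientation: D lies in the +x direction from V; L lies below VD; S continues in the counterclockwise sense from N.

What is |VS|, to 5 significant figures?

45.374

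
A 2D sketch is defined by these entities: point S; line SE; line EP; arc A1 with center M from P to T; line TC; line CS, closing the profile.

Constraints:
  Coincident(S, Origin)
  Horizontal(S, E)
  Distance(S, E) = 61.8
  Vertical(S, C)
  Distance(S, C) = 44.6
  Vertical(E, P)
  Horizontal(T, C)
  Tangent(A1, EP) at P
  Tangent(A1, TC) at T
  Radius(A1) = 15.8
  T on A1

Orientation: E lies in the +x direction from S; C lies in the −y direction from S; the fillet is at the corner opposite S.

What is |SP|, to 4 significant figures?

68.18

S is at the origin; S and E share the same y with |SE| = 61.8 and E on the +x side, so E = (61.80, 0.000). S and C share the same x with |SC| = 44.6 and C on the −y side, so C = (0.000, -44.60). The virtual corner opposite S is at (61.80, -44.60). Since A1 is tangent to EP there, MP ⟂ EP and since A1 is tangent to TC there, MT ⟂ TC, with radius 15.8, so the center M sits 15.8 in from both sides at M = (46.00, -28.80). That places the tangent points at P = (61.80, -28.80) on EP and T = (46.00, -44.60) on TC. Then |SP| = |P − S| = 68.18.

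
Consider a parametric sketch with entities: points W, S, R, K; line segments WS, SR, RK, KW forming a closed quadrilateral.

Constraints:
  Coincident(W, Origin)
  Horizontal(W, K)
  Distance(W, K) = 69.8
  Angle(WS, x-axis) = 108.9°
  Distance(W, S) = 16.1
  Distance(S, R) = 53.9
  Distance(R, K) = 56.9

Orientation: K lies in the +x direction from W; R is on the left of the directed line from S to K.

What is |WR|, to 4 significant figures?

60.73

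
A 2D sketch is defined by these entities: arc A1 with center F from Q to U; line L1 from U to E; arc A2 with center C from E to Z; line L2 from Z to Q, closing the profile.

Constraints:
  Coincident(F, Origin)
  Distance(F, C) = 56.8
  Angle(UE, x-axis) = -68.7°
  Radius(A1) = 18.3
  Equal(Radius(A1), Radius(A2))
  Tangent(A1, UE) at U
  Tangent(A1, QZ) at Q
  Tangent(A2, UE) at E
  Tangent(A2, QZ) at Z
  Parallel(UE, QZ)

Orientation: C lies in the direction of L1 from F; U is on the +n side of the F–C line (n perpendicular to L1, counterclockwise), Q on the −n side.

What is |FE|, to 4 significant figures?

59.68

The slot axis is L1's direction at -68.7°, so u = (cos -68.7°, sin -68.7°) = (0.3633, -0.9317) and n = (−sin -68.7°, cos -68.7°) = (0.9317, 0.3633). F is at the origin and C lies 56.8 along u from F, so C = 56.8·u = (20.63, -52.92). Tangency of A1 to both parallel lines with radius 18.3 puts U and Q at F ± 18.3·n: U = (17.05, 6.647), Q = (-17.05, -6.647). Equal radii place E and Z the same way about C: E = C + 18.3·n = (37.68, -46.27), Z = C − 18.3·n = (3.583, -59.57). Then |FE| = |E − F| = 59.68.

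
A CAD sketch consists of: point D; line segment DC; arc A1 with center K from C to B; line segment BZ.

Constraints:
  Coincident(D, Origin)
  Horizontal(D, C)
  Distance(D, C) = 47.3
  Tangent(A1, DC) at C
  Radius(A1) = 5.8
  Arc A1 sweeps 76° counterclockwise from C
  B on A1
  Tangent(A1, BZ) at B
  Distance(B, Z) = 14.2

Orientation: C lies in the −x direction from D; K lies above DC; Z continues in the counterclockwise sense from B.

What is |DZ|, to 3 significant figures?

42.3

D is at the origin; D and C share the same y with |DC| = 47.3 and C on the −x side, so C = (-47.3, 0.00). The tangent condition forces KC to be normal to DC, so K = C + (0, 5.8) = (-47.3, 5.80). On A1, C sits at bearing -90° from K; a 76° counterclockwise sweep puts B at bearing -14°, so B = K + 5.8·(cos -14°, sin -14°) = (-41.7, 4.40). Tangency of A1 to BZ means the radius KB is perpendicular to BZ, so BZ runs along (−sin -14°, cos -14°); with |BZ| = 14.2, Z = (-38.2, 18.2). Then |DZ| = |Z − D| = 42.3.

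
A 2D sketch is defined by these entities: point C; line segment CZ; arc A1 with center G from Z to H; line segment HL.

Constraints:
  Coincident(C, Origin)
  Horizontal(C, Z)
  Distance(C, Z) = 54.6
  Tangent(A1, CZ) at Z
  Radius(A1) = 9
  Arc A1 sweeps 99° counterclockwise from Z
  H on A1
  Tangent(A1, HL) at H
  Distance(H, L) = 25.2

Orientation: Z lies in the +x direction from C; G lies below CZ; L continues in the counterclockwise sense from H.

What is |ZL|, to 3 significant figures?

35.6

C is at the origin; C and Z share the same y with |CZ| = 54.6 and Z on the +x side, so Z = (54.6, 0.00). The tangent condition forces GZ to be normal to CZ, so G = Z + (0, -9) = (54.6, -9.00). On A1, Z sits at bearing 90° from G; a 99° counterclockwise sweep puts H at bearing 189°, so H = G + 9.0·(cos 189°, sin 189°) = (45.7, -10.4). A1 meets HL tangentially, so GH is at right angles to HL, so HL runs along (−sin 189°, cos 189°); with |HL| = 25.2, L = (49.7, -35.3). Then |ZL| = |L − Z| = 35.6.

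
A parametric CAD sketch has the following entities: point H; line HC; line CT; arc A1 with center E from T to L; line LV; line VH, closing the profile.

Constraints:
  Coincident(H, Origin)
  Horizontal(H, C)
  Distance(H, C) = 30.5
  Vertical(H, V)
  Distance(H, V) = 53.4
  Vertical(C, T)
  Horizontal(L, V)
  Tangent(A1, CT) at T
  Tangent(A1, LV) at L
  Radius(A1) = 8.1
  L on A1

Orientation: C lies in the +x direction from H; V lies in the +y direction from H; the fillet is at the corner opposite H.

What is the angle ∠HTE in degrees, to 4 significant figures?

56.05°

H is at the origin; H and C share the same y with |HC| = 30.5 and C on the +x side, so C = (30.50, 0.000). HV is vertical with |HV| = 53.4 and V on the +y side, so V = (0.000, 53.40). The virtual corner opposite H is at (30.50, 53.40). Since A1 is tangent to CT there, ET ⟂ CT and the tangent condition forces EL to be normal to LV, with radius 8.1, so the center E sits 8.1 in from both sides at E = (22.40, 45.30). That places the tangent points at T = (30.50, 45.30) on CT and L = (22.40, 53.40) on LV. Then cos ∠HTE = TH·TE / (|TH||TE|), giving 56.05°.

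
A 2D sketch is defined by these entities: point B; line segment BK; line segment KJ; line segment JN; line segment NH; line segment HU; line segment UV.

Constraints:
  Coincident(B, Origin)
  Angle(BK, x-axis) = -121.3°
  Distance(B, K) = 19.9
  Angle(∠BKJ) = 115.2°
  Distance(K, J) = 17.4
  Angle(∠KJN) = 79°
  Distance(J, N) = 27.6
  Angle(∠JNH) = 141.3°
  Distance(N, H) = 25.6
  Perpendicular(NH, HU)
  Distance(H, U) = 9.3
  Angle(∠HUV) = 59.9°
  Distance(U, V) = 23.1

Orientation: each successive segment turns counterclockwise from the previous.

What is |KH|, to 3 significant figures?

44.3

B is at the origin; BK runs at -121.3° with length 19.9, so K = (-10.3, -17.0). ∠BKJ = 115.2° gives KJ at -56.5° from the x-axis; with |KJ| = 17.4, J = (-0.735, -31.5). ∠KJN = 79.0° gives JN at 44.5° from the x-axis; with |JN| = 27.6, N = (19.0, -12.2). ∠JNH = 141.3° gives NH at 83.2° from the x-axis; with |NH| = 25.6, H = (22.0, 13.3). Then |KH| = |H − K| = 44.3.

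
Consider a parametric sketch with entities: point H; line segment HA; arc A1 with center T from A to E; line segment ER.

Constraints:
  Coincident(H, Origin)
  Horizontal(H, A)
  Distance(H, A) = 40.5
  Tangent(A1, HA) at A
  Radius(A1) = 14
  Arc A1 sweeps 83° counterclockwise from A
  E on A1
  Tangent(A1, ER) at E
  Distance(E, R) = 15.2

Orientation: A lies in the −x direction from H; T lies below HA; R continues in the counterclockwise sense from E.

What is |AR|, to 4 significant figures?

31.59

H is at the origin; HA is horizontal with |HA| = 40.5 and A on the −x side, so A = (-40.50, 0.000). Since A1 is tangent to HA there, TA ⟂ HA, so T = A + (0, -14) = (-40.50, -14.00). On A1, A sits at bearing 90° from T; an 83° counterclockwise sweep puts E at bearing 173°, so E = T + 14.0·(cos 173°, sin 173°) = (-54.40, -12.29). Tangency of A1 to ER means the radius TE is perpendicular to ER, so ER runs along (−sin 173°, cos 173°); with |ER| = 15.2, R = (-56.25, -27.38). Then |AR| = |R − A| = 31.59.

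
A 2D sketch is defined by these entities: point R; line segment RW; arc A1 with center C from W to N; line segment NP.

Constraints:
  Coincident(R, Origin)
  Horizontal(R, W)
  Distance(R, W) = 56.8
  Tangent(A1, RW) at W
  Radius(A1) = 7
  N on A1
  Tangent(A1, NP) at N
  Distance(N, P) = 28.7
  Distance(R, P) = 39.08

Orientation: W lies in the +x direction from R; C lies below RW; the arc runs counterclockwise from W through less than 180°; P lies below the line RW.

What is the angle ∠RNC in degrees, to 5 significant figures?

138.22°

R is at the origin; RW is horizontal with |RW| = 56.8 and W on the +x side, so W = (56.800, 0.0000). Tangency of A1 to RW means the radius CW is perpendicular to RW, so C = W + (0, -7) = (56.800, -7.0000). Since CN ⟂ NP (tangency), |CP| = √(7.0² + 28.7²) = 29.541 regardless of where N sits on A1. So P lies on both circle(R, 39.08) and circle(C, 29.541); the below-RW intersection is P = (31.793, -22.726). N is the foot of the tangent from P: N = (51.776, -2.1261).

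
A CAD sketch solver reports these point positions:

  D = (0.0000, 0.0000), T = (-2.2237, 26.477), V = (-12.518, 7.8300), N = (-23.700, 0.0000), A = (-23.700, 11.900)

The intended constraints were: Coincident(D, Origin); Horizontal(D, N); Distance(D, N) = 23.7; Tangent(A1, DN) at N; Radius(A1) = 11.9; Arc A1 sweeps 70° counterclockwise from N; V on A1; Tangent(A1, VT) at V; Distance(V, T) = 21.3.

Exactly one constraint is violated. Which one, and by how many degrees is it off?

Tangent(A1, VT) at V — off by 8.90°.

D = (0.00, 0.00) ✓; D.y = 0.00, N.y = 0.00 ✓; |DN| = 23.70 ✓; ∠(AN, ND) = 90.00° ✓; |AN| = 11.90 ✓; bearing(A→V) − bearing(A→N) = 70.00° ✓; |AV| = 11.90 ✓; ∠(AV, VT) = 98.90° ✗; |VT| = 21.30 ✓.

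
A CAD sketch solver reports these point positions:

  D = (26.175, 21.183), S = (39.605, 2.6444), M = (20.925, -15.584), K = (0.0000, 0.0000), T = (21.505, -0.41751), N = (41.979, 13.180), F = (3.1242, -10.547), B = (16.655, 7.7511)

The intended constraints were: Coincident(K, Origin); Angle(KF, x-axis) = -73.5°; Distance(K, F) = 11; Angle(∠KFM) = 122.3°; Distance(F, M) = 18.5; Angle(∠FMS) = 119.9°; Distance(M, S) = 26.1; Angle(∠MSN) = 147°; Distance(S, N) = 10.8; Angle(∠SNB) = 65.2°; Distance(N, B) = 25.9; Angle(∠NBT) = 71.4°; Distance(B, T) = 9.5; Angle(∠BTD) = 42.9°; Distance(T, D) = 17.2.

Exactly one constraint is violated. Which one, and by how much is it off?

Distance(T, D) = 17.2 — off by 4.90.

K = (0.00, 0.00) ✓; KF at -73.50° ✓; |KF| = 11.00 ✓; ∠KFM = 122.3° ✓; |FM| = 18.50 ✓; ∠FMS = 119.9° ✓; |MS| = 26.10 ✓; ∠MSN = 147.0° ✓; |SN| = 10.80 ✓; ∠SNB = 65.20° ✓; |NB| = 25.90 ✓; ∠NBT = 71.40° ✓; |BT| = 9.500 ✓; ∠BTD = 42.90° ✓; |TD| = 22.10 ✗.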